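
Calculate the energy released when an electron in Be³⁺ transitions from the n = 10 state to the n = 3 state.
22.0110 eV

The energy levels are E_n = -13.6057 Z² eV / n².

Energy at n = 10: E_10 = -13.6057 × 4² / 10² = -2.1769120 eV
Energy at n = 3: E_3 = -13.6057 × 4² / 3² = -24.1879111 eV

For emission (electron falling to lower state), the photon energy is:
E_photon = E_10 - E_3 = |-2.1769120 - (-24.1879111)|
E_photon = 22.0110 eV

This energy is carried away by the emitted photon.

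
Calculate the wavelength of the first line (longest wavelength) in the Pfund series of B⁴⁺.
298.23 nm

The longest wavelength corresponds to the smallest energy transition in the series.
The Pfund series has all transitions ending at n_f = 5.

For B⁴⁺ (Z = 5), the first line (α-line) is the jump from n = 6 to n = 5:
E_6 = -13.6057 × 5² / 6² = -9.448403 eV
E_5 = -13.6057 × 5² / 5² = -13.605700 eV
ΔE = E_6 - E_5 = 4.157297 eV

λ = hc/E = 1239.84 eV·nm / 4.157297 eV
λ = 298.23 nm

This is the α-line of the Pfund series in B⁴⁺.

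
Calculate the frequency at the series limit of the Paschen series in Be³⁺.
5.8486e+15 Hz

The series limit corresponds to the transition from n = ∞ to n = 3.
This is the highest energy (shortest wavelength) transition in the Paschen series.

E_∞ = 0 eV
E_3 = -13.6057 × 4² / 3² = -24.18791111 eV

Energy at series limit:
ΔE = E_∞ - E_3 = 0 - (-24.18791111) = 24.18791111 eV
E = 24.18791111 eV × (1.602177 × 10⁻¹⁹ J/eV) = 3.875331e-18 J
f = E/h = 3.875331e-18 J / (6.62607 × 10⁻³⁴ J·s) = 5.8486e+15 Hz

This energy equals the ionization energy from the n = 3 state of Be³⁺.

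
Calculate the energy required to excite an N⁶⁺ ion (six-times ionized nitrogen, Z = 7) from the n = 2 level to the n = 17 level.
164.362976 eV

The energy levels of a hydrogen-like atom are E_n = -13.6057 Z² eV / n².

Energy at n = 2: E_2 = -13.6057 × 7² / 2² = -166.669825000 eV
Energy at n = 17: E_17 = -13.6057 × 7² / 17² = -2.306848789 eV

The excitation energy is the difference:
ΔE = E_17 - E_2
ΔE = -2.306848789 - (-166.669825000)
ΔE = 164.362976 eV

Since this is positive, energy must be absorbed (photon absorption).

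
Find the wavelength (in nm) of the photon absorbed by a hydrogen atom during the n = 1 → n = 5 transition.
94.923451 nm

First, find the transition energy using E_n = -13.6057 / n² eV:
E_1 = -13.6057 / 1² = -13.60570000 eV
E_5 = -13.6057 / 5² = -0.54422800 eV

Photon energy: |ΔE| = |E_5 - E_1| = 13.06147200 eV

Convert to wavelength using E = hc/λ with hc = 1239.84 eV·nm:
λ = hc/E = 1239.84 eV·nm / 13.06147200 eV
λ = 94.923451 nm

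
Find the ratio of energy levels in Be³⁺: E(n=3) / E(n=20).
44.444

Using E_n = -13.6057 Z² / n² eV with Z = 4:

E_3 = -13.6057 × 4² / 3² = -217.6912 / 9 = -24.187911111 eV
E_20 = -13.6057 × 4² / 20² = -217.6912 / 400 = -0.544228000 eV

The ratio is:
E_3/E_20 = (-24.187911111) / (-0.544228000)
E_3/E_20 = (-217.6912/9) / (-217.6912/400)
E_3/E_20 = 400/9
E_3/E_20 = 44.444
(Note: the Z² factors cancel in the ratio.)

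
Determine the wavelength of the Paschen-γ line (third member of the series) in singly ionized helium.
273.38 nm

The lines of a series are numbered from the longest wavelength (smallest ΔE) outward; the third line is the transition from n = n_f + 3 to n_f.
The Paschen series has all transitions ending at n_f = 3.

For He⁺ (Z = 2), the third line (γ-line) is the jump from n = 6 to n = 3:
E_6 = -13.6057 × 2² / 6² = -1.511744 eV
E_3 = -13.6057 × 2² / 3² = -6.046978 eV
ΔE = E_6 - E_3 = 4.535234 eV

λ = hc/E = 1239.84 eV·nm / 4.535234 eV
λ = 273.38 nm

This is the γ-line of the Paschen series in He⁺.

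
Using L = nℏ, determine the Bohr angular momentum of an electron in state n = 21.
2.21e-33 J·s (or 21ℏ)

In the Bohr model, angular momentum is quantized:
L = nℏ

where ℏ = h/(2π) = 1.0546e-34 J·s

For n = 21:
L = 21 × 1.0546e-34 J·s
L = 2.21e-33 J·s

This can also be written as L = 21ℏ.
The angular momentum is an integer multiple of the reduced Planck constant.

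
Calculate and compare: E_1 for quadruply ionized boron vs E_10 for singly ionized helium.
B⁴⁺ at n = 1 (E = -340.1425 eV)

Using E_n = -13.6057 Z² / n² eV:

B⁴⁺ (Z = 5) at n = 1:
E = -13.6057 × 5² / 1² = -13.6057 × 25 / 1 = -340.1425000 eV

He⁺ (Z = 2) at n = 10:
E = -13.6057 × 2² / 10² = -13.6057 × 4 / 100 = -0.5442280 eV

Since -340.1425000 eV < -0.5442280 eV,
B⁴⁺ at n = 1 is more tightly bound (requires more energy to ionize).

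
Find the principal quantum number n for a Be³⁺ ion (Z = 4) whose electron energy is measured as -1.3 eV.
n = 13

The exact energy levels follow E_n = -13.6057 Z² / n² eV with Z = 4.

The measured value (-1.3 eV) is reported to only 2 significant figures, so we must test candidate n values and see which one matches to that precision.

Candidate energies:
  n = 11:  E = -13.6057 × 4² / 11² = -1.799101 eV
  n = 12:  E = -13.6057 × 4² / 12² = -1.511744 eV
  n = 13:  E = -13.6057 × 4² / 13² = -1.288114 eV  ← matches
  n = 14:  E = -13.6057 × 4² / 14² = -1.110669 eV
  n = 15:  E = -13.6057 × 4² / 15² = -0.967516 eV

Checking against the measurement of -1.3 eV (2 sig figs), only n = 13 agrees:
E_13 = -1.288114 eV, which rounds to -1.3 eV ✓

Therefore n = 13.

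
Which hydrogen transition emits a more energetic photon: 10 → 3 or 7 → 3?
10 → 3

Calculate the energy for each transition:

Transition 10 → 3:
ΔE₁ = |E_3 - E_10| = |-13.6057/3² - (-13.6057/10²)|
ΔE₁ = |-1.51174444 - (-0.13605700)| = 1.37569 eV

Transition 7 → 3:
ΔE₂ = |E_3 - E_7| = |-13.6057/3² - (-13.6057/7²)|
ΔE₂ = |-1.51174444 - (-0.27766735)| = 1.23408 eV

Since 1.37569 eV > 1.23408 eV, the transition 10 → 3 emits the more energetic photon.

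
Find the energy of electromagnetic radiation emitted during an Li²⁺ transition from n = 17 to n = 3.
13.18199 eV

The energy levels are E_n = -13.6057 Z² eV / n².

Energy at n = 17: E_17 = -13.6057 × 3² / 17² = -0.42370692 eV
Energy at n = 3: E_3 = -13.6057 × 3² / 3² = -13.60570000 eV

For emission (electron falling to lower state), the photon energy is:
E_photon = E_17 - E_3 = |-0.42370692 - (-13.60570000)|
E_photon = 13.18199 eV

This energy is carried away by the emitted photon.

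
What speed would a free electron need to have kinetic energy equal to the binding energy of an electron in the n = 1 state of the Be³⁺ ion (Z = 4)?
8.75077e+06 m/s (or 2.9189% of c)

The binding energy at n = 1 for Be³⁺ is:
E_1 = -13.6057 × 4²/1² = -217.691200 eV
|E_1| = 217.691200 eV

Convert to Joules:
KE = 217.691200 eV × (1.602177 × 10⁻¹⁹ J/eV) = 3.4877983e-17 J

Using KE = ½mv²:
v = √(2·KE/m_e)
v = √(2 × 3.4877983e-17 J / 9.10938 × 10⁻³¹ kg)
v = 8.75077e+06 m/s

This is approximately 2.9189% the speed of light.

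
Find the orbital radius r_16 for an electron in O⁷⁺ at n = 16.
1.6934 nm (or 16.9337 Å)

The Bohr radius formula is:
r_n = n² a₀ / Z

where a₀ = 0.0529177 nm is the Bohr radius.

For O⁷⁺ (Z = 8) at n = 16:
r_16 = 16² × 0.0529177 nm / 8
r_16 = 256 × 0.0529177 nm / 8
r_16 = 13.54693 nm / 8
r_16 = 1.6934 nm

The electron orbits at approximately 1.6934 nm from the nucleus.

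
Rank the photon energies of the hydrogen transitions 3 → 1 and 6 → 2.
3 → 1

Calculate the energy for each transition:

Transition 3 → 1:
ΔE₁ = |E_1 - E_3| = |-13.6057/1² - (-13.6057/3²)|
ΔE₁ = |-13.6057000000 - (-1.5117444444)| = 12.0939556 eV

Transition 6 → 2:
ΔE₂ = |E_2 - E_6| = |-13.6057/2² - (-13.6057/6²)|
ΔE₂ = |-3.4014250000 - (-0.3779361111)| = 3.0234889 eV

Since 12.0939556 eV > 3.0234889 eV, the transition 3 → 1 emits the more energetic photon.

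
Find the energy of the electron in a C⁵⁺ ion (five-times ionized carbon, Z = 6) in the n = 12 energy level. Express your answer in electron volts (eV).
-3.4014 eV

The energy levels of a hydrogen-like atom are given by:
E_n = -13.6057 Z² / n² eV  (with Z = 6 for C⁵⁺)

For n = 12:
E_12 = -13.6057 × 6² / 12²
E_12 = -13.6057 × 36 / 144
E_12 = -3.4014 eV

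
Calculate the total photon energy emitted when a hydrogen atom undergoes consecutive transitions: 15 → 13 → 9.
0.107502 eV

The energy levels of hydrogen are E_n = -13.6057 / n² eV.

First transition (15 → 13):
ΔE₁ = |E_13 - E_15|
ΔE₁ = |-0.080507100592 - (-0.060469777778)| = 0.020037323 eV

Second transition (13 → 9):
ΔE₂ = |E_9 - E_13|
ΔE₂ = |-0.167971604938 - (-0.080507100592)| = 0.087464504 eV

Total energy released:
E_total = ΔE₁ + ΔE₂ = 0.020037323 + 0.087464504 = 0.107502 eV

Note: This equals the direct transition 15 → 9: 0.107502 eV ✓
Energy is conserved regardless of the path taken.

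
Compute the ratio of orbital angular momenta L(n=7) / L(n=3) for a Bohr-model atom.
2.333333

In the Bohr model, L_n = nℏ, so the ratio is purely the ratio of quantum numbers:

L_7/L_3 = 7ℏ / 3ℏ = 7/3 = 2.333333

The angular momentum scales linearly with n.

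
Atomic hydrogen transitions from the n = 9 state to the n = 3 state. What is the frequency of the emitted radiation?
3.25e+14 Hz

First, find the transition energy:
E_9 = -13.6057 / 9² = -0.16797 eV
E_3 = -13.6057 / 3² = -1.51174 eV
|ΔE| = |E_3 - E_9| = 1.34377 eV

Convert to Joules: E = 1.34377 eV × (1.602177 × 10⁻¹⁹ J/eV) = 2.1530e-19 J

Using E = hf:
f = E/h = 2.1530e-19 J / (6.62607 × 10⁻³⁴ J·s)
f = 3.25e+14 Hz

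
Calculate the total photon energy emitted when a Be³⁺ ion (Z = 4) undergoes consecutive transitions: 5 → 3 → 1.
208.9836 eV

The energy levels of Be³⁺ are E_n = -13.6057 × 4² / n² eV.

First transition (5 → 3):
ΔE₁ = |E_3 - E_5|
ΔE₁ = |-24.1879111111 - (-8.7076480000)| = 15.4802631 eV

Second transition (3 → 1):
ΔE₂ = |E_1 - E_3|
ΔE₂ = |-217.6912000000 - (-24.1879111111)| = 193.5032889 eV

Total energy released:
E_total = ΔE₁ + ΔE₂ = 15.4802631 + 193.5032889 = 208.9836 eV

Note: This equals the direct transition 5 → 1: 208.9836 eV ✓
Energy is conserved regardless of the path taken.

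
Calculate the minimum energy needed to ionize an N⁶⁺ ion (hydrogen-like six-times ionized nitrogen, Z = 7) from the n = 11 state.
5.51 eV

The ionization energy is the energy needed to remove the electron completely (n → ∞).

For a hydrogen-like ion with Z = 7, E_n = -13.6057 Z² / n² eV.

At n = 11: E_11 = -13.6057 × 7² / 11² = -5.50975 eV
At n = ∞: E_∞ = 0 eV

Ionization energy = E_∞ - E_11 = 0 - (-5.50975) = 5.50975 eV
Ionization energy ≈ 5.51 eV

This is also called the binding energy of the electron in state n = 11.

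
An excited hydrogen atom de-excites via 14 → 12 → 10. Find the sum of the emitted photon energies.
0.0666 eV

The energy levels of hydrogen are E_n = -13.6057 / n² eV.

First transition (14 → 12):
ΔE₁ = |E_12 - E_14|
ΔE₁ = |-0.0944840278 - (-0.0694168367)| = 0.0250672 eV

Second transition (12 → 10):
ΔE₂ = |E_10 - E_12|
ΔE₂ = |-0.1360570000 - (-0.0944840278)| = 0.0415730 eV

Total energy released:
E_total = ΔE₁ + ΔE₂ = 0.0250672 + 0.0415730 = 0.0666 eV

Note: This equals the direct transition 14 → 10: 0.0666 eV ✓
Energy is conserved regardless of the path taken.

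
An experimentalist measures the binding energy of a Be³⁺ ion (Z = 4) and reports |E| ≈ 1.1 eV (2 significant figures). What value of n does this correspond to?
n = 14

The exact energy levels follow E_n = -13.6057 Z² / n² eV with Z = 4.

The measured value (-1.1 eV) is reported to only 2 significant figures, so we must test candidate n values and see which one matches to that precision.

Candidate energies:
  n = 12:  E = -13.6057 × 4² / 12² = -1.51174 eV
  n = 13:  E = -13.6057 × 4² / 13² = -1.28811 eV
  n = 14:  E = -13.6057 × 4² / 14² = -1.11067 eV  ← matches
  n = 15:  E = -13.6057 × 4² / 15² = -0.96752 eV
  n = 16:  E = -13.6057 × 4² / 16² = -0.85036 eV

Checking against the measurement of -1.1 eV (2 sig figs), only n = 14 agrees:
E_14 = -1.11067 eV, which rounds to -1.1 eV ✓

Therefore n = 14.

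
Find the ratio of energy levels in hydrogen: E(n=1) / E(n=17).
289.000

Using E_n = -13.6057 Z² / n² eV with Z = 1:

E_1 = -13.6057 / 1² = -13.6057 / 1 = -13.605700000 eV
E_17 = -13.6057 / 17² = -13.6057 / 289 = -0.047078547 eV

The ratio is:
E_1/E_17 = (-13.605700000) / (-0.047078547)
E_1/E_17 = (-13.6057/1) / (-13.6057/289)
E_1/E_17 = 289/1
E_1/E_17 = 289.000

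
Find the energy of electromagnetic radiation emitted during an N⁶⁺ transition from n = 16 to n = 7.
11.001 eV

The energy levels are E_n = -13.6057 Z² eV / n².

Energy at n = 16: E_16 = -13.6057 × 7² / 16² = -2.604216 eV
Energy at n = 7: E_7 = -13.6057 × 7² / 7² = -13.605700 eV

For emission (electron falling to lower state), the photon energy is:
E_photon = E_16 - E_7 = |-2.604216 - (-13.605700)|
E_photon = 11.001 eV

This energy is carried away by the emitted photon.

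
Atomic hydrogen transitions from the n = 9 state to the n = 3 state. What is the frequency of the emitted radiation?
3.2492e+14 Hz

First, find the transition energy:
E_9 = -13.6057 / 9² = -0.16797160 eV
E_3 = -13.6057 / 3² = -1.51174444 eV
|ΔE| = |E_3 - E_9| = 1.34377284 eV

Convert to Joules: E = 1.34377284 eV × (1.602177 × 10⁻¹⁹ J/eV) = 2.152962e-19 J

Using E = hf:
f = E/h = 2.152962e-19 J / (6.62607 × 10⁻³⁴ J·s)
f = 3.2492e+14 Hz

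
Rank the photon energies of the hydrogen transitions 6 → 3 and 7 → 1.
7 → 1

Calculate the energy for each transition:

Transition 6 → 3:
ΔE₁ = |E_3 - E_6| = |-13.6057/3² - (-13.6057/6²)|
ΔE₁ = |-1.511744444444 - (-0.377936111111)| = 1.133808333 eV

Transition 7 → 1:
ΔE₂ = |E_1 - E_7| = |-13.6057/1² - (-13.6057/7²)|
ΔE₂ = |-13.605700000000 - (-0.277667346939)| = 13.328032653 eV

Since 13.328032653 eV > 1.133808333 eV, the transition 7 → 1 emits the more energetic photon.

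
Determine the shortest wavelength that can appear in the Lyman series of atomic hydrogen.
91.127 nm

The series limit corresponds to the transition from n = ∞ to n = 1.
This is the highest energy (shortest wavelength) transition in the Lyman series.

E_∞ = 0 eV
E_1 = -13.6057 / 1² = -13.60570 eV

Energy at series limit:
ΔE = E_∞ - E_1 = 0 - (-13.60570) = 13.60570 eV
λ = hc/E = 1239.84 eV·nm / 13.60570 eV = 91.127 nm

This energy equals the ionization energy from the n = 1 state of hydrogen.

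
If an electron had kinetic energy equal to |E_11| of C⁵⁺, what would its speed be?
1.193e+06 m/s (or 0.39804% of c)

The binding energy at n = 11 for C⁵⁺ is:
E_11 = -13.6057 × 6²/11² = -4.0479769 eV
|E_11| = 4.0479769 eV

Convert to Joules:
KE = 4.0479769 eV × (1.602177 × 10⁻¹⁹ J/eV) = 6.48558e-19 J

Using KE = ½mv²:
v = √(2·KE/m_e)
v = √(2 × 6.48558e-19 J / 9.10938 × 10⁻³¹ kg)
v = 1.193e+06 m/s

This is approximately 0.39804% the speed of light.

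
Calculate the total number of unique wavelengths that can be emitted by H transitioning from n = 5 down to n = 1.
10

The electron can occupy levels n = 1, 2, ..., 5 during de-excitation — that is m = 5 - 1 + 1 = 5 distinct levels.

The number of distinct spectral lines equals the number of ways to choose 2 of these m levels (each pair gives one possible emission transition):

Number of lines = m(m-1)/2 = 5×4/2 = 10

These correspond to all possible transitions between the 5 levels:
5 → 4, 5 → 3, 5 → 2, 5 → 1, 4 → 3, 4 → 2, 4 → 1, 3 → 2...

Each transition produces a photon with a unique energy (and thus wavelength). This count does not depend on Z.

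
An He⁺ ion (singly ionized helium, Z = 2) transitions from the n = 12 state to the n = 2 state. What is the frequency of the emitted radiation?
3.19846e+15 Hz

First, find the transition energy:
E_12 = -13.6057 × 2² / 12² = -0.3779361 eV
E_2 = -13.6057 × 2² / 2² = -13.6057000 eV
|ΔE| = |E_2 - E_12| = 13.2277639 eV

Convert to Joules: E = 13.2277639 eV × (1.602177 × 10⁻¹⁹ J/eV) = 2.1193219e-18 J

Using E = hf:
f = E/h = 2.1193219e-18 J / (6.62607 × 10⁻³⁴ J·s)
f = 3.19846e+15 Hz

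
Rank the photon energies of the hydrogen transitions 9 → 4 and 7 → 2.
7 → 2

Calculate the energy for each transition:

Transition 9 → 4:
ΔE₁ = |E_4 - E_9| = |-13.6057/4² - (-13.6057/9²)|
ΔE₁ = |-0.850356250000 - (-0.167971604938)| = 0.682384645 eV

Transition 7 → 2:
ΔE₂ = |E_2 - E_7| = |-13.6057/2² - (-13.6057/7²)|
ΔE₂ = |-3.401425000000 - (-0.277667346939)| = 3.123757653 eV

Since 3.123757653 eV > 0.682384645 eV, the transition 7 → 2 emits the more energetic photon.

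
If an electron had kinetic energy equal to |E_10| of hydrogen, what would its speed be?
2.1877e+05 m/s (or 0.07% of c)

The binding energy at n = 10 for hydrogen is:
E_10 = -13.6057/10² = -0.13605700 eV
|E_10| = 0.13605700 eV

Convert to Joules:
KE = 0.13605700 eV × (1.602177 × 10⁻¹⁹ J/eV) = 2.179874e-20 J

Using KE = ½mv²:
v = √(2·KE/m_e)
v = √(2 × 2.179874e-20 J / 9.10938 × 10⁻³¹ kg)
v = 2.1877e+05 m/s

This is approximately 0.07% the speed of light.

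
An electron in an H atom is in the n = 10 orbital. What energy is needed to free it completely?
0.14 eV

The ionization energy is the energy needed to remove the electron completely (n → ∞).

For hydrogen, E_n = -13.6057 eV / n².

At n = 10: E_10 = -13.6057 / 10² = -0.13606 eV
At n = ∞: E_∞ = 0 eV

Ionization energy = E_∞ - E_10 = 0 - (-0.13606) = 0.13606 eV
Ionization energy ≈ 0.14 eV

This is also called the binding energy of the electron in state n = 10.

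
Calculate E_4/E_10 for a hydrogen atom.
6.250

Using E_n = -13.6057 Z² / n² eV with Z = 1:

E_4 = -13.6057 / 4² = -13.6057 / 16 = -0.850356250 eV
E_10 = -13.6057 / 10² = -13.6057 / 100 = -0.136057000 eV

The ratio is:
E_4/E_10 = (-0.850356250) / (-0.136057000)
E_4/E_10 = (-13.6057/16) / (-13.6057/100)
E_4/E_10 = 100/16
E_4/E_10 = 6.250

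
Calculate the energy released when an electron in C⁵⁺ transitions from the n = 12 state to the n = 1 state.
486.40 eV

The energy levels are E_n = -13.6057 Z² eV / n².

Energy at n = 12: E_12 = -13.6057 × 6² / 12² = -3.40143 eV
Energy at n = 1: E_1 = -13.6057 × 6² / 1² = -489.80520 eV

For emission (electron falling to lower state), the photon energy is:
E_photon = E_12 - E_1 = |-3.40143 - (-489.80520)|
E_photon = 486.40 eV

This energy is carried away by the emitted photon.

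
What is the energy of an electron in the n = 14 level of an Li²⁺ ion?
-0.62475 eV

For hydrogen-like ions, the energy levels scale with Z²:
E_n = -13.6057 Z² / n² eV

For Li²⁺ (Z = 3) at n = 14:
E_14 = -13.6057 × 3² / 14²
E_14 = -13.6057 × 9 / 196
E_14 = -122.4513 / 196
E_14 = -0.62475 eV

The energy is 9 times more negative than hydrogen at the same n due to the stronger nuclear charge.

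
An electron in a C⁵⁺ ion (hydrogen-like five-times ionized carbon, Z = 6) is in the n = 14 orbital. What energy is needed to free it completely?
2.4990 eV

The ionization energy is the energy needed to remove the electron completely (n → ∞).

For a hydrogen-like ion with Z = 6, E_n = -13.6057 Z² / n² eV.

At n = 14: E_14 = -13.6057 × 6² / 14² = -2.4990061 eV
At n = ∞: E_∞ = 0 eV

Ionization energy = E_∞ - E_14 = 0 - (-2.4990061) = 2.4990061 eV
Ionization energy ≈ 2.4990 eV

This is also called the binding energy of the electron in state n = 14.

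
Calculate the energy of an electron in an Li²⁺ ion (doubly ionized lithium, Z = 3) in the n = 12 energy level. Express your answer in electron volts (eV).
-0.85036 eV

The energy levels of a hydrogen-like atom are given by:
E_n = -13.6057 Z² / n² eV  (with Z = 3 for Li²⁺)

For n = 12:
E_12 = -13.6057 × 3² / 12²
E_12 = -13.6057 × 9 / 144
E_12 = -0.85036 eV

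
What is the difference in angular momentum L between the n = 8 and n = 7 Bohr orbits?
1.05e-34 J·s (or 1ℏ)

In the Bohr model, L_n = nℏ where ℏ = 1.0546e-34 J·s.

L_8 = 8ℏ = 8.4368e-34 J·s
L_7 = 7ℏ = 7.3822e-34 J·s

ΔL = L_8 - L_7 = (8 - 7)ℏ = 1ℏ
ΔL = 1 × 1.0546e-34 J·s = 1.05e-34 J·s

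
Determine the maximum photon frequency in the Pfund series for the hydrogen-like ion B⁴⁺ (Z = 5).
3.29e+15 Hz

The series limit corresponds to the transition from n = ∞ to n = 5.
This is the highest energy (shortest wavelength) transition in the Pfund series.

E_∞ = 0 eV
E_5 = -13.6057 × 5² / 5² = -13.605700 eV

Energy at series limit:
ΔE = E_∞ - E_5 = 0 - (-13.605700) = 13.605700 eV
E = 13.605700 eV × (1.602177 × 10⁻¹⁹ J/eV) = 2.1799e-18 J
f = E/h = 2.1799e-18 J / (6.62607 × 10⁻³⁴ J·s) = 3.29e+15 Hz

This energy equals the ionization energy from the n = 5 state of B⁴⁺.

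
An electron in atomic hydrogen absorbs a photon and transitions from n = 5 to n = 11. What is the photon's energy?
0.431784 eV

The energy levels of a hydrogen-like atom are E_n = -13.6057 eV / n².

Energy at n = 5: E_5 = -13.6057 / 5² = -0.544228000 eV
Energy at n = 11: E_11 = -13.6057 / 11² = -0.112443802 eV

The excitation energy is the difference:
ΔE = E_11 - E_5
ΔE = -0.112443802 - (-0.544228000)
ΔE = 0.431784 eV

Since this is positive, energy must be absorbed (photon absorption).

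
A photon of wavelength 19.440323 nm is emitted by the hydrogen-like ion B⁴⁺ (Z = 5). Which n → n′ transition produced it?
n = 4 → n = 2

First, find the photon energy from the wavelength (hc = 1239.84 eV·nm):
E = hc/λ = 1239.84 eV·nm / 19.440323 nm = 63.776718 eV

The energy levels of B⁴⁺ satisfy E_n = -13.6057 × 5² / n² eV, so an emission n_i → n_f releases
ΔE = 13.6057 × 5² × (1/n_f² − 1/n_i²) eV.

Setting ΔE equal to the photon energy:
1/n_f² − 1/n_i² = 63.776718 / (13.6057 × 5²) = 0.18750000

Since 1/n_i² must be positive, we need 1/n_f² > 0.18750000, i.e. n_f ≤ 2. For each allowed n_f, solve n_i = (1/n_f² − 0.18750000)^(−1/2) and check whether it is a whole number:
  n_f = 1: 1/n_i² = 1.00000000 − 0.18750000 = 0.81250000 → n_i = 1.109  (not an integer) ✗
  n_f = 2: 1/n_i² = 0.25000000 − 0.18750000 = 0.06250000 → n_i = 4.000  → integer, n_i = 4 ✓

Only n_f = 2 gives an integer upper level, n_i = 4.

The transition is from n = 4 to n = 2 (emission).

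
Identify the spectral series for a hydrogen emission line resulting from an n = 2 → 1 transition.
Lyman series

The spectral series in hydrogen are named based on the final (lower) energy level:
- Lyman series: n_final = 1 (ultraviolet)
- Balmer series: n_final = 2 (visible/near-UV)
- Paschen series: n_final = 3 (infrared)
- Brackett series: n_final = 4 (infrared)
- Pfund series: n_final = 5 (far infrared)

Since this transition ends at n = 1, it belongs to the Lyman series.

For reference, this 2 → 1 line has photon energy
ΔE = 13.6057 eV × (1/1² - 1/2²) = 10.204275 eV,
corresponding to wavelength λ = hc/ΔE = 1239.84 eV·nm / 10.204275 eV = 121.502 nm in the ultraviolet region.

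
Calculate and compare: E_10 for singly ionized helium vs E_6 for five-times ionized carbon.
C⁵⁺ at n = 6 (E = -13.61 eV)

Using E_n = -13.6057 Z² / n² eV:

He⁺ (Z = 2) at n = 10:
E = -13.6057 × 2² / 10² = -13.6057 × 4 / 100 = -0.54423 eV

C⁵⁺ (Z = 6) at n = 6:
E = -13.6057 × 6² / 6² = -13.6057 × 36 / 36 = -13.60570 eV

Since -13.60570 eV < -0.54423 eV,
C⁵⁺ at n = 6 is more tightly bound (requires more energy to ionize).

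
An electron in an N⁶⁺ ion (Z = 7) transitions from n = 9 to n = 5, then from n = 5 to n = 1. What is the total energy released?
658.448691 eV

The energy levels of N⁶⁺ are E_n = -13.6057 × 7² / n² eV.

First transition (9 → 5):
ΔE₁ = |E_5 - E_9|
ΔE₁ = |-26.667172000000 - (-8.230608641975)| = 18.436563358 eV

Second transition (5 → 1):
ΔE₂ = |E_1 - E_5|
ΔE₂ = |-666.679300000000 - (-26.667172000000)| = 640.012128000 eV

Total energy released:
E_total = ΔE₁ + ΔE₂ = 18.436563358 + 640.012128000 = 658.448691 eV

Note: This equals the direct transition 9 → 1: 658.448691 eV ✓
Energy is conserved regardless of the path taken.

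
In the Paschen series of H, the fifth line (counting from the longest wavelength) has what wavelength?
954.34312 nm

The lines of a series are numbered from the longest wavelength (smallest ΔE) outward; the fifth line is the transition from n = n_f + 5 to n_f.
The Paschen series has all transitions ending at n_f = 3.

For H, the fifth line (ε-line) is the jump from n = 8 to n = 3:
E_8 = -13.6057 / 8² = -0.212589063 eV
E_3 = -13.6057 / 3² = -1.511744444 eV
ΔE = E_8 - E_3 = 1.299155381 eV

λ = hc/E = 1239.84 eV·nm / 1.299155381 eV
λ = 954.34312 nm

This is the ε-line of the Paschen series in H.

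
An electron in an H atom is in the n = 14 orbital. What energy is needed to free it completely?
0.069 eV

The ionization energy is the energy needed to remove the electron completely (n → ∞).

For hydrogen, E_n = -13.6057 eV / n².

At n = 14: E_14 = -13.6057 / 14² = -0.069417 eV
At n = ∞: E_∞ = 0 eV

Ionization energy = E_∞ - E_14 = 0 - (-0.069417) = 0.069417 eV
Ionization energy ≈ 0.069 eV

This is also called the binding energy of the electron in state n = 14.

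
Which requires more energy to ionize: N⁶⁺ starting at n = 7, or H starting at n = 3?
N⁶⁺ at n = 7 (E = -13.60570 eV)

Using E_n = -13.6057 Z² / n² eV:

N⁶⁺ (Z = 7) at n = 7:
E = -13.6057 × 7² / 7² = -13.6057 × 49 / 49 = -13.60570000 eV

H (Z = 1) at n = 3:
E = -13.6057 × 1² / 3² = -13.6057 × 1 / 9 = -1.51174444 eV

Since -13.60570000 eV < -1.51174444 eV,
N⁶⁺ at n = 7 is more tightly bound (requires more energy to ionize).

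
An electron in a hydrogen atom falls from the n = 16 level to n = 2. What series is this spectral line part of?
Balmer series

The spectral series in hydrogen are named based on the final (lower) energy level:
- Lyman series: n_final = 1 (ultraviolet)
- Balmer series: n_final = 2 (visible/near-UV)
- Paschen series: n_final = 3 (infrared)
- Brackett series: n_final = 4 (infrared)
- Pfund series: n_final = 5 (far infrared)

Since this transition ends at n = 2, it belongs to the Balmer series.

For reference, this 16 → 2 line has photon energy
ΔE = 13.6057 eV × (1/2² - 1/16²) = 3.348277734 eV,
corresponding to wavelength λ = hc/ΔE = 1239.84 eV·nm / 3.348277734 eV = 370.29186 nm in the visible/near-UV region.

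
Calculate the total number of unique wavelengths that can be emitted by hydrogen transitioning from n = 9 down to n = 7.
3

The electron can occupy levels n = 7, 8, ..., 9 during de-excitation — that is m = 9 - 7 + 1 = 3 distinct levels.

The number of distinct spectral lines equals the number of ways to choose 2 of these m levels (each pair gives one possible emission transition):

Number of lines = m(m-1)/2 = 3×2/2 = 3

These correspond to all possible transitions between the 3 levels:
9 → 8, 9 → 7, 8 → 7

Each transition produces a photon with a unique energy (and thus wavelength). This count does not depend on Z.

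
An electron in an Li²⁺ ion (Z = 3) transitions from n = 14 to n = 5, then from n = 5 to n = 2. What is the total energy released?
29.988073 eV

The energy levels of Li²⁺ are E_n = -13.6057 × 3² / n² eV.

First transition (14 → 5):
ΔE₁ = |E_5 - E_14|
ΔE₁ = |-4.898052000000 - (-0.624751530612)| = 4.273300469 eV

Second transition (5 → 2):
ΔE₂ = |E_2 - E_5|
ΔE₂ = |-30.612825000000 - (-4.898052000000)| = 25.714773000 eV

Total energy released:
E_total = ΔE₁ + ΔE₂ = 4.273300469 + 25.714773000 = 29.988073 eV

Note: This equals the direct transition 14 → 2: 29.988073 eV ✓
Energy is conserved regardless of the path taken.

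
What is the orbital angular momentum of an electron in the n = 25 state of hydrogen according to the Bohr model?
2.6364e-33 J·s (or 25ℏ)

In the Bohr model, angular momentum is quantized:
L = nℏ

where ℏ = h/(2π) = 1.054572e-34 J·s

For n = 25:
L = 25 × 1.054572e-34 J·s
L = 2.6364e-33 J·s

This can also be written as L = 25ℏ.
The angular momentum is an integer multiple of the reduced Planck constant.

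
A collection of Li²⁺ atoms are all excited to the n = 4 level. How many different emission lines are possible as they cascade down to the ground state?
6

The electron can occupy levels n = 1, 2, ..., 4 during de-excitation — that is m = 4 - 1 + 1 = 4 distinct levels.

The number of distinct spectral lines equals the number of ways to choose 2 of these m levels (each pair gives one possible emission transition):

Number of lines = m(m-1)/2 = 4×3/2 = 6

These correspond to all possible transitions between the 4 levels:
4 → 3, 4 → 2, 4 → 1, 3 → 2, 3 → 1, 2 → 1

Each transition produces a photon with a unique energy (and thus wavelength). This count does not depend on Z.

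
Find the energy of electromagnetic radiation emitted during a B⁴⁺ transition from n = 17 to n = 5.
12.4287 eV

The energy levels are E_n = -13.6057 Z² eV / n².

Energy at n = 17: E_17 = -13.6057 × 5² / 17² = -1.1769637 eV
Energy at n = 5: E_5 = -13.6057 × 5² / 5² = -13.6057000 eV

For emission (electron falling to lower state), the photon energy is:
E_photon = E_17 - E_5 = |-1.1769637 - (-13.6057000)|
E_photon = 12.4287 eV

This energy is carried away by the emitted photon.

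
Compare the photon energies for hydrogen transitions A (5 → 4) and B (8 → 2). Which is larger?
8 → 2

Calculate the energy for each transition:

Transition 5 → 4:
ΔE₁ = |E_4 - E_5| = |-13.6057/4² - (-13.6057/5²)|
ΔE₁ = |-0.8503562500 - (-0.5442280000)| = 0.3061283 eV

Transition 8 → 2:
ΔE₂ = |E_2 - E_8| = |-13.6057/2² - (-13.6057/8²)|
ΔE₂ = |-3.4014250000 - (-0.2125890625)| = 3.1888359 eV

Since 3.1888359 eV > 0.3061283 eV, the transition 8 → 2 emits the more energetic photon.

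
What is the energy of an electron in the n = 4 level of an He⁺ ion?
-3.40143 eV

For hydrogen-like ions, the energy levels scale with Z²:
E_n = -13.6057 Z² / n² eV

For He⁺ (Z = 2) at n = 4:
E_4 = -13.6057 × 2² / 4²
E_4 = -13.6057 × 4 / 16
E_4 = -54.4228 / 16
E_4 = -3.40143 eV

The energy is 4 times more negative than hydrogen at the same n due to the stronger nuclear charge.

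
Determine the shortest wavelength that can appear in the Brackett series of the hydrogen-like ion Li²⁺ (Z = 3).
162.00269 nm

The series limit corresponds to the transition from n = ∞ to n = 4.
This is the highest energy (shortest wavelength) transition in the Brackett series.

E_∞ = 0 eV
E_4 = -13.6057 × 3² / 4² = -7.653206250 eV

Energy at series limit:
ΔE = E_∞ - E_4 = 0 - (-7.653206250) = 7.653206250 eV
λ = hc/E = 1239.84 eV·nm / 7.653206250 eV = 162.00269 nm

This energy equals the ionization energy from the n = 4 state of Li²⁺.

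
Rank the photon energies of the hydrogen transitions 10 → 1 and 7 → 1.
10 → 1

Calculate the energy for each transition:

Transition 10 → 1:
ΔE₁ = |E_1 - E_10| = |-13.6057/1² - (-13.6057/10²)|
ΔE₁ = |-13.6057000000 - (-0.1360570000)| = 13.4696430 eV

Transition 7 → 1:
ΔE₂ = |E_1 - E_7| = |-13.6057/1² - (-13.6057/7²)|
ΔE₂ = |-13.6057000000 - (-0.2776673469)| = 13.3280327 eV

Since 13.4696430 eV > 13.3280327 eV, the transition 10 → 1 emits the more energetic photon.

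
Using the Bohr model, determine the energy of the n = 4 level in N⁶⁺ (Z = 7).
-41.67 eV

For hydrogen-like ions, the energy levels scale with Z²:
E_n = -13.6057 Z² / n² eV

For N⁶⁺ (Z = 7) at n = 4:
E_4 = -13.6057 × 7² / 4²
E_4 = -13.6057 × 49 / 16
E_4 = -666.6793 / 16
E_4 = -41.67 eV

The energy is 49 times more negative than hydrogen at the same n due to the stronger nuclear charge.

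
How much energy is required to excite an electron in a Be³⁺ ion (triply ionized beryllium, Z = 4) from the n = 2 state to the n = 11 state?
52.62 eV

The energy levels of a hydrogen-like atom are E_n = -13.6057 Z² eV / n².

Energy at n = 2: E_2 = -13.6057 × 4² / 2² = -54.42280 eV
Energy at n = 11: E_11 = -13.6057 × 4² / 11² = -1.79910 eV

The excitation energy is the difference:
ΔE = E_11 - E_2
ΔE = -1.79910 - (-54.42280)
ΔE = 52.62 eV

Since this is positive, energy must be absorbed (photon absorption).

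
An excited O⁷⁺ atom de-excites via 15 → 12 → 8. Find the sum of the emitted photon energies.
9.7356 eV

The energy levels of O⁷⁺ are E_n = -13.6057 × 8² / n² eV.

First transition (15 → 12):
ΔE₁ = |E_12 - E_15|
ΔE₁ = |-6.0469777778 - (-3.8700657778)| = 2.1769120 eV

Second transition (12 → 8):
ΔE₂ = |E_8 - E_12|
ΔE₂ = |-13.6057000000 - (-6.0469777778)| = 7.5587222 eV

Total energy released:
E_total = ΔE₁ + ΔE₂ = 2.1769120 + 7.5587222 = 9.7356 eV

Note: This equals the direct transition 15 → 8: 9.7356 eV ✓
Energy is conserved regardless of the path taken.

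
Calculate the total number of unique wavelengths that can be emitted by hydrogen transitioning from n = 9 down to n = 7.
3

The electron can occupy levels n = 7, 8, ..., 9 during de-excitation — that is m = 9 - 7 + 1 = 3 distinct levels.

The number of distinct spectral lines equals the number of ways to choose 2 of these m levels (each pair gives one possible emission transition):

Number of lines = m(m-1)/2 = 3×2/2 = 3

These correspond to all possible transitions between the 3 levels:
9 → 8, 9 → 7, 8 → 7

Each transition produces a photon with a unique energy (and thus wavelength). This count does not depend on Z.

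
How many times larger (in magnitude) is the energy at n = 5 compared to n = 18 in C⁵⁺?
12.96

Using E_n = -13.6057 Z² / n² eV with Z = 6:

E_5 = -13.6057 × 6² / 5² = -489.8052 / 25 = -19.59220800 eV
E_18 = -13.6057 × 6² / 18² = -489.8052 / 324 = -1.51174444 eV

The ratio is:
E_5/E_18 = (-19.59220800) / (-1.51174444)
E_5/E_18 = (-489.8052/25) / (-489.8052/324)
E_5/E_18 = 324/25
E_5/E_18 = 12.96
(Note: the Z² factors cancel in the ratio.)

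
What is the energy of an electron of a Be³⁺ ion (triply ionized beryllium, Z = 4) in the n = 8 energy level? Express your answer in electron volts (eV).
-3.401 eV

The energy levels of a hydrogen-like atom are given by:
E_n = -13.6057 Z² / n² eV  (with Z = 4 for Be³⁺)

For n = 8:
E_8 = -13.6057 × 4² / 8²
E_8 = -13.6057 × 16 / 64
E_8 = -3.401 eV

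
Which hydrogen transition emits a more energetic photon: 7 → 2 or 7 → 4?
7 → 2

Calculate the energy for each transition:

Transition 7 → 2:
ΔE₁ = |E_2 - E_7| = |-13.6057/2² - (-13.6057/7²)|
ΔE₁ = |-3.4014250000 - (-0.2776673469)| = 3.1237577 eV

Transition 7 → 4:
ΔE₂ = |E_4 - E_7| = |-13.6057/4² - (-13.6057/7²)|
ΔE₂ = |-0.8503562500 - (-0.2776673469)| = 0.5726889 eV

Since 3.1237577 eV > 0.5726889 eV, the transition 7 → 2 emits the more energetic photon.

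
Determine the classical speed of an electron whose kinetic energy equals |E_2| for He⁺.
2.1877e+06 m/s (or 0.729736% of c)

The binding energy at n = 2 for He⁺ is:
E_2 = -13.6057 × 2²/2² = -13.60570000 eV
|E_2| = 13.60570000 eV

Convert to Joules:
KE = 13.60570000 eV × (1.602177 × 10⁻¹⁹ J/eV) = 2.179874e-18 J

Using KE = ½mv²:
v = √(2·KE/m_e)
v = √(2 × 2.179874e-18 J / 9.10938 × 10⁻³¹ kg)
v = 2.1877e+06 m/s

This is approximately 0.729736% the speed of light.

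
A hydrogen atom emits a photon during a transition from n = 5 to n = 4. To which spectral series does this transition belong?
Brackett series

The spectral series in hydrogen are named based on the final (lower) energy level:
- Lyman series: n_final = 1 (ultraviolet)
- Balmer series: n_final = 2 (visible/near-UV)
- Paschen series: n_final = 3 (infrared)
- Brackett series: n_final = 4 (infrared)
- Pfund series: n_final = 5 (far infrared)

Since this transition ends at n = 4, it belongs to the Brackett series.

For reference, this 5 → 4 line has photon energy
ΔE = 13.6057 eV × (1/4² - 1/5²) = 0.306128250 eV,
corresponding to wavelength λ = hc/ΔE = 1239.84 eV·nm / 0.306128250 eV = 4050.067 nm in the infrared region.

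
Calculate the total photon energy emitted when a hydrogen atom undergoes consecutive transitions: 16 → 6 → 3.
1.459 eV

The energy levels of hydrogen are E_n = -13.6057 / n² eV.

First transition (16 → 6):
ΔE₁ = |E_6 - E_16|
ΔE₁ = |-0.377936111 - (-0.053147266)| = 0.324789 eV

Second transition (6 → 3):
ΔE₂ = |E_3 - E_6|
ΔE₂ = |-1.511744444 - (-0.377936111)| = 1.133808 eV

Total energy released:
E_total = ΔE₁ + ΔE₂ = 0.324789 + 1.133808 = 1.459 eV

Note: This equals the direct transition 16 → 3: 1.459 eV ✓
Energy is conserved regardless of the path taken.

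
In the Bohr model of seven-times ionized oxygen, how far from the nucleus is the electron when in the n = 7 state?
0.32412 nm (or 3.24121 Å)

The Bohr radius formula is:
r_n = n² a₀ / Z

where a₀ = 0.05291772 nm is the Bohr radius.

For O⁷⁺ (Z = 8) at n = 7:
r_7 = 7² × 0.05291772 nm / 8
r_7 = 49 × 0.05291772 nm / 8
r_7 = 2.592968 nm / 8
r_7 = 0.32412 nm

The electron orbits at approximately 0.32412 nm from the nucleus.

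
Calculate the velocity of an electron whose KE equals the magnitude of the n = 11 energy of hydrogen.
1.9888e+05 m/s (or 0.0663% of c)

The binding energy at n = 11 for hydrogen is:
E_11 = -13.6057/11² = -0.11244380 eV
|E_11| = 0.11244380 eV

Convert to Joules:
KE = 0.11244380 eV × (1.602177 × 10⁻¹⁹ J/eV) = 1.801549e-20 J

Using KE = ½mv²:
v = √(2·KE/m_e)
v = √(2 × 1.801549e-20 J / 9.10938 × 10⁻³¹ kg)
v = 1.9888e+05 m/s

This is approximately 0.0663% the speed of light.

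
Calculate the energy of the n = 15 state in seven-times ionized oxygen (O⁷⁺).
-3.870066 eV

For hydrogen-like ions, the energy levels scale with Z²:
E_n = -13.6057 Z² / n² eV

For O⁷⁺ (Z = 8) at n = 15:
E_15 = -13.6057 × 8² / 15²
E_15 = -13.6057 × 64 / 225
E_15 = -870.7648 / 225
E_15 = -3.870066 eV

The energy is 64 times more negative than hydrogen at the same n due to the stronger nuclear charge.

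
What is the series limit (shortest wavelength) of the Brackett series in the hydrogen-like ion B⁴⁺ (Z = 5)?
58.321 nm

The series limit corresponds to the transition from n = ∞ to n = 4.
This is the highest energy (shortest wavelength) transition in the Brackett series.

E_∞ = 0 eV
E_4 = -13.6057 × 5² / 4² = -21.25891 eV

Energy at series limit:
ΔE = E_∞ - E_4 = 0 - (-21.25891) = 21.25891 eV
λ = hc/E = 1239.84 eV·nm / 21.25891 eV = 58.321 nm

This energy equals the ionization energy from the n = 4 state of B⁴⁺.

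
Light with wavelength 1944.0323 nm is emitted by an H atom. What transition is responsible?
n = 8 → n = 4

First, find the photon energy from the wavelength (hc = 1239.84 eV·nm):
E = hc/λ = 1239.84 eV·nm / 1944.0323 nm = 0.63776718 eV

The energy levels of hydrogen satisfy E_n = -13.6057 / n² eV, so an emission n_i → n_f releases
ΔE = 13.6057 × (1/n_f² − 1/n_i²) eV.

Setting ΔE equal to the photon energy:
1/n_f² − 1/n_i² = 0.63776718 / 13.6057 = 0.046874999

Since 1/n_i² must be positive, we need 1/n_f² > 0.046874999, i.e. n_f ≤ 4. For each allowed n_f, solve n_i = (1/n_f² − 0.046874999)^(−1/2) and check whether it is a whole number:
  n_f = 1: 1/n_i² = 1.000000000 − 0.046874999 = 0.953125001 → n_i = 1.024  (not an integer) ✗
  n_f = 2: 1/n_i² = 0.250000000 − 0.046874999 = 0.203125001 → n_i = 2.219  (not an integer) ✗
  n_f = 3: 1/n_i² = 0.111111111 − 0.046874999 = 0.064236112 → n_i = 3.946  (not an integer) ✗
  n_f = 4: 1/n_i² = 0.062500000 − 0.046874999 = 0.015625001 → n_i = 8.000  → integer, n_i = 8 ✓

Only n_f = 4 gives an integer upper level, n_i = 8.

The transition is from n = 8 to n = 4 (emission).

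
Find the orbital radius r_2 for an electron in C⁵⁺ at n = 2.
0.0353 nm (or 0.3528 Å)

The Bohr radius formula is:
r_n = n² a₀ / Z

where a₀ = 0.0529177 nm is the Bohr radius.

For C⁵⁺ (Z = 6) at n = 2:
r_2 = 2² × 0.0529177 nm / 6
r_2 = 4 × 0.0529177 nm / 6
r_2 = 0.21167 nm / 6
r_2 = 0.0353 nm

The electron orbits at approximately 0.0353 nm from the nucleus.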